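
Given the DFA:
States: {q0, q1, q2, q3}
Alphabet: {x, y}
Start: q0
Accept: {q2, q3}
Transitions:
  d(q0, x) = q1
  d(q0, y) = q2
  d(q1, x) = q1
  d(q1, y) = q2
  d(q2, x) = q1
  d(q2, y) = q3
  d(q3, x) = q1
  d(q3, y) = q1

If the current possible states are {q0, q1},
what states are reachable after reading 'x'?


Apply transition on 'x' from each current state:
  d(q0, x) = q1
  d(q1, x) = q1

{q1}


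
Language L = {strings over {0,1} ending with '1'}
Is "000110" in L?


last symbol = '0'

No, "000110" is not in L


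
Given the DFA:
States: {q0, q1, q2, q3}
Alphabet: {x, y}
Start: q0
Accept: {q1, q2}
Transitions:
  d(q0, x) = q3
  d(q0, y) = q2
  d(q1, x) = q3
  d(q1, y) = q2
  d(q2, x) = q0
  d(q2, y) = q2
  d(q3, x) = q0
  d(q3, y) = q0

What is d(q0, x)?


Looking up transition d(q0, x)

q3


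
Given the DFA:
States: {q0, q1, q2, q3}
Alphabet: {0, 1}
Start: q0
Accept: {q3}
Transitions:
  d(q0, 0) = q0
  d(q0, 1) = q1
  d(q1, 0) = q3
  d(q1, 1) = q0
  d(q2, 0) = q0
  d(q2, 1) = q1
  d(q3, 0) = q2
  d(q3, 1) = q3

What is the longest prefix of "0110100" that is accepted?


Run the DFA, marking each prefix where the state is accepting:
  "" -> q0 [reject]
  "0" -> q0 [reject]
  "01" -> q1 [reject]
  "011" -> q0 [reject]
  "0110" -> q0 [reject]
  "01101" -> q1 [reject]
  "011010" -> q3 [accept]
  "0110100" -> q2 [reject]

"011010"


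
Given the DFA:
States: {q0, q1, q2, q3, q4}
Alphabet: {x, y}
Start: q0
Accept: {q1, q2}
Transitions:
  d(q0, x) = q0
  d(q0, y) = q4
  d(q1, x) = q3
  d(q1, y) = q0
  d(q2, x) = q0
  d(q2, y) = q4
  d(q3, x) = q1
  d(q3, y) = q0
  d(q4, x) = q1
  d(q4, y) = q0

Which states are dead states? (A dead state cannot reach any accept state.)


Forward reachability from each state:
  q0 -> reaches accept state q1 (live)
  q1 -> reaches accept state q1 (live)
  q2 -> reaches accept state q1 (live)
  q3 -> reaches accept state q1 (live)
  q4 -> reaches accept state q1 (live)

None (all states can reach an accept state)


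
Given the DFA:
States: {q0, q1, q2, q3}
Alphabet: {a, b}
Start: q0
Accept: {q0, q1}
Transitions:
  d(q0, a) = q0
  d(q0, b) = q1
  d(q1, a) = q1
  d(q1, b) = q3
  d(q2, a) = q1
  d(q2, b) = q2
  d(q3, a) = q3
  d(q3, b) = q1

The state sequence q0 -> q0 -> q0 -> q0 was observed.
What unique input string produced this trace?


Trace back each transition to find the symbol:
  q0 --[a]--> q0
  q0 --[a]--> q0
  q0 --[a]--> q0

"aaa"


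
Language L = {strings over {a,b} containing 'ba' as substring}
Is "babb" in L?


'ba' occurs at index 0

Yes, "babb" is in L


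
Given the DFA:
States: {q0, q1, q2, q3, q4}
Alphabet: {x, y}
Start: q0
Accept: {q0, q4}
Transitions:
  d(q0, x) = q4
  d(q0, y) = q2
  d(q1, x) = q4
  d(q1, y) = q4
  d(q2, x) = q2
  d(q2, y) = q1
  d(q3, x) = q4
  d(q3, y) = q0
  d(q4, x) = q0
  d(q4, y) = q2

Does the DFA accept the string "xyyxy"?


Trace: q0 -> q4 -> q2 -> q1 -> q4 -> q2
Final state: q2
Accept states: {q0, q4}

No, rejected (final state q2 is not an accept state)


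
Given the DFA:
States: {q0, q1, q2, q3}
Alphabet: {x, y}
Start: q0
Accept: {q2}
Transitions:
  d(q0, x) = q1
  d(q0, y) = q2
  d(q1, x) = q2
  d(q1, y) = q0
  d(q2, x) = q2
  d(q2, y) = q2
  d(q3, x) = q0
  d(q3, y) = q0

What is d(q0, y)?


Looking up transition d(q0, y)

q2


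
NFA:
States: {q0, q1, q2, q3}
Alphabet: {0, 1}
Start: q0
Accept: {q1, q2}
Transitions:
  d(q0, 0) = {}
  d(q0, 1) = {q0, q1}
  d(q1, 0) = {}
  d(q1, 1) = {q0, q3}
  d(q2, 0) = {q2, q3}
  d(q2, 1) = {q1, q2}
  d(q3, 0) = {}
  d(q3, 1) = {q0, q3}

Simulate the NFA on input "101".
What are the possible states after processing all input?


Start: {q0}
  --1--> {q0, q1}
  --0--> {}
  --1--> {}

{} (empty set, no valid transitions)


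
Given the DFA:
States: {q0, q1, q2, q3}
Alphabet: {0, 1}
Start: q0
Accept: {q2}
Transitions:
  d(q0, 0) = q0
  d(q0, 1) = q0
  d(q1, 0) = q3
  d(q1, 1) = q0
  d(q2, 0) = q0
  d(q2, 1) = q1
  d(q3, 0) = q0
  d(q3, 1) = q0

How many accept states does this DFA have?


Accept states listed: {q2}
Counting: q2(1)

1


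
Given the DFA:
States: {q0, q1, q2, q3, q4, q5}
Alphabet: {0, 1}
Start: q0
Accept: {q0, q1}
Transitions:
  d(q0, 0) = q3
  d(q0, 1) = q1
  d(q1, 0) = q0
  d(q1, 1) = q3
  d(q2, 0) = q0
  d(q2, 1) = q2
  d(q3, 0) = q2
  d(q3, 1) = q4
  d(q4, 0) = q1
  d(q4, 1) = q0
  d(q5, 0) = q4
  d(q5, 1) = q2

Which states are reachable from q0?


BFS from q0:
  layer 0: {q0}
  layer 1: {q1, q3}
  layer 2: {q2, q4}

{q0, q1, q2, q3, q4}


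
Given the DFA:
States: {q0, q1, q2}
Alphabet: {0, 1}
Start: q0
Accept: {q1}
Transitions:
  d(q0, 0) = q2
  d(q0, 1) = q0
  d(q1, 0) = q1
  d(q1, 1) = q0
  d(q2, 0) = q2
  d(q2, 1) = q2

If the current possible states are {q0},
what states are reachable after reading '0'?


Apply transition on '0' from each current state:
  d(q0, 0) = q2

{q2}


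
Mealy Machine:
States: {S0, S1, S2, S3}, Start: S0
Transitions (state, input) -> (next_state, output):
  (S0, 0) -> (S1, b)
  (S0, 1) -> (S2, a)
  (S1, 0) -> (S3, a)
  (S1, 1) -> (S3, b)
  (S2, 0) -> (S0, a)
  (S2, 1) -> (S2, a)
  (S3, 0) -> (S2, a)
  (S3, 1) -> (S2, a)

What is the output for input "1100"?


Step-by-step:
  (S0, 1) -> (S2, a)
  (S2, 1) -> (S2, a)
  (S2, 0) -> (S0, a)
  (S0, 0) -> (S1, b)

"aaab"


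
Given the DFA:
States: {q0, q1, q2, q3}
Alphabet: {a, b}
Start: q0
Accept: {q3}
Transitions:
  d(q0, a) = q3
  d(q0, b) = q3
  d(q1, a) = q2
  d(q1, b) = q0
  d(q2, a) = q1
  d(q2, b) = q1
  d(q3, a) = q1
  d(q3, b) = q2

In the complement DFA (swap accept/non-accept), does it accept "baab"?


Trace: q0 -> q3 -> q1 -> q2 -> q1
Final: q1
Original accept: {q3}
Complement: q1 is not in original accept

Yes, complement accepts (original rejects)


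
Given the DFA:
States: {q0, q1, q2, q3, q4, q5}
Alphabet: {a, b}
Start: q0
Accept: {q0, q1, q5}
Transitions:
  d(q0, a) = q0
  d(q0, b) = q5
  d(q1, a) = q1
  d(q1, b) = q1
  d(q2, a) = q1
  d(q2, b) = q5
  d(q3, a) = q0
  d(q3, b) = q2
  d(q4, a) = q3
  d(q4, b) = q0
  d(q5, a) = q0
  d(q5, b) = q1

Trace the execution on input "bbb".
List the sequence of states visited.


Input: bbb
d(q0, b) = q5
d(q5, b) = q1
d(q1, b) = q1


q0 -> q5 -> q1 -> q1


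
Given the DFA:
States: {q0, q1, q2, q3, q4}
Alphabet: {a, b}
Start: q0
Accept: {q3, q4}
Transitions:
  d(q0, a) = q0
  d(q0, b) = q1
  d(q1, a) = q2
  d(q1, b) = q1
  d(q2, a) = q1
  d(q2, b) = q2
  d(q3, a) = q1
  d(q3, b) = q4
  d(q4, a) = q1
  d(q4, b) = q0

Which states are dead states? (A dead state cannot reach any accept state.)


Forward reachability from each state:
  q0 -> reaches {q0, q1, q2}, no accept state (dead)
  q1 -> reaches {q1, q2}, no accept state (dead)
  q2 -> reaches {q1, q2}, no accept state (dead)
  q3 -> reaches accept state q3 (live)
  q4 -> reaches accept state q4 (live)

{q0, q1, q2}


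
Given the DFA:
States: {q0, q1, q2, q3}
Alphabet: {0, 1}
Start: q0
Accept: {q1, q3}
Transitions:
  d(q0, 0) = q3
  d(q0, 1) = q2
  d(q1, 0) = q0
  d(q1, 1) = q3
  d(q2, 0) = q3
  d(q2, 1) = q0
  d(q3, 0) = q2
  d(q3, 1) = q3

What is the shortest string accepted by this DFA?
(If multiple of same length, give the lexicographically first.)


BFS by string length (lex-first path to each state shown):
  len 0: q0<-""
  len 1: q2<-"1", q3<-"0"
Found accept state at length 1.

"0"


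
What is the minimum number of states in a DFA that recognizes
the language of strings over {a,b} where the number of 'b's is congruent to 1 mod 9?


States track (count of 'b') mod 9.
Need 9 states: one per remainder 0..8; accept = remainder 1.

9


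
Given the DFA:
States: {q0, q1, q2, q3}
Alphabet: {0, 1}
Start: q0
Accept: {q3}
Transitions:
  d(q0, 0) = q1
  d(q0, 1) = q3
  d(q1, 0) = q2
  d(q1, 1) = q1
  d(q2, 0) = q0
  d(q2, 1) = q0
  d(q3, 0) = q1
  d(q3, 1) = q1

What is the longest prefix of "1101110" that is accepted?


Run the DFA, marking each prefix where the state is accepting:
  "" -> q0 [reject]
  "1" -> q3 [accept]
  "11" -> q1 [reject]
  "110" -> q2 [reject]
  "1101" -> q0 [reject]
  "11011" -> q3 [accept]
  "110111" -> q1 [reject]
  "1101110" -> q2 [reject]

"11011"


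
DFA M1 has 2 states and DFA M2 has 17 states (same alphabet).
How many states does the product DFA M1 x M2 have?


Product construction pairs every M1 state with every M2 state.
2 * 17 = 34

34


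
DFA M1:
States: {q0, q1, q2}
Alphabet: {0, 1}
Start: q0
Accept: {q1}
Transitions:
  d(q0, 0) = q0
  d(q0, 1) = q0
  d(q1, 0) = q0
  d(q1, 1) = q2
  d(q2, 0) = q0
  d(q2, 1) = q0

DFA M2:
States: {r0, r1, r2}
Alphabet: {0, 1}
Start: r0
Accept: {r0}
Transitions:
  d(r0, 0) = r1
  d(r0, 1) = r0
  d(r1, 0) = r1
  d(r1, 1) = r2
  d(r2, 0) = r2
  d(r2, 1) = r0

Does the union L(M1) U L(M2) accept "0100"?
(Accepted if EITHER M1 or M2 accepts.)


M1: final=q0 accepted=False
M2: final=r2 accepted=False

No, union rejects (neither accepts)


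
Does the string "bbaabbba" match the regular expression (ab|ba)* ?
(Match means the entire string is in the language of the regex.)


|string| = 8; first = 'b'; last = 'a'

No, "bbaabbba" does not match (ab|ba)*


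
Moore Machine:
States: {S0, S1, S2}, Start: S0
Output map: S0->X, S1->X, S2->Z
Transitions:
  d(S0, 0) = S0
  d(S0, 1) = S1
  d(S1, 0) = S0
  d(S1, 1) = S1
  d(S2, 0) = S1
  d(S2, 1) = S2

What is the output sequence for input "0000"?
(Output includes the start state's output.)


Start: S0 (output X)
  --0--> S0 (output X)
  --0--> S0 (output X)
  --0--> S0 (output X)
  --0--> S0 (output X)

"XXXXX"


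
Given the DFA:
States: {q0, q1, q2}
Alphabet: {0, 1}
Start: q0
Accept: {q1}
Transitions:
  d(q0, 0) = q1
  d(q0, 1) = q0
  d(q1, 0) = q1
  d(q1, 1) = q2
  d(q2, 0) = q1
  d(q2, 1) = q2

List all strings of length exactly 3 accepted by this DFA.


All strings of length 3: 8 total
Accepted: 4

"000", "010", "100", "110"


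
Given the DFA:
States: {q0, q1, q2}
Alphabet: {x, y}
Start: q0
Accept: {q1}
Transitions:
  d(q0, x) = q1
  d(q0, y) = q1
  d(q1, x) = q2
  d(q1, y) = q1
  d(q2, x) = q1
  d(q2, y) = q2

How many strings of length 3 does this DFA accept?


Enumerating all length-3 strings:
  "xxx" -> q1 [accept]
  "xxy" -> q2 [reject]
  "xyx" -> q2 [reject]
  "xyy" -> q1 [accept]
  "yxx" -> q1 [accept]
  "yxy" -> q2 [reject]
  "yyx" -> q2 [reject]
  "yyy" -> q1 [accept]

4 out of 8


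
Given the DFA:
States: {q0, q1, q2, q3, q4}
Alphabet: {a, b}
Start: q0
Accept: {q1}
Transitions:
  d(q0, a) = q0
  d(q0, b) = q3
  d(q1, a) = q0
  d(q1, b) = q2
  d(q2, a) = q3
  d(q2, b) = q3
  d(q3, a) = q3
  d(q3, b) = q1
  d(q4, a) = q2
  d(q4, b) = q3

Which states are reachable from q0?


BFS from q0:
  layer 0: {q0}
  layer 1: {q3}
  layer 2: {q1}
  layer 3: {q2}

{q0, q1, q2, q3}


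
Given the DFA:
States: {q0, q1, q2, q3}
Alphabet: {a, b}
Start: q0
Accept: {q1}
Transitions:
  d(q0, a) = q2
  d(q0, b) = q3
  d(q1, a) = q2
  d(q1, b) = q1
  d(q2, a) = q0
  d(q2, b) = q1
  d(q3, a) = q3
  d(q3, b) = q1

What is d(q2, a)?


Looking up transition d(q2, a)

q0


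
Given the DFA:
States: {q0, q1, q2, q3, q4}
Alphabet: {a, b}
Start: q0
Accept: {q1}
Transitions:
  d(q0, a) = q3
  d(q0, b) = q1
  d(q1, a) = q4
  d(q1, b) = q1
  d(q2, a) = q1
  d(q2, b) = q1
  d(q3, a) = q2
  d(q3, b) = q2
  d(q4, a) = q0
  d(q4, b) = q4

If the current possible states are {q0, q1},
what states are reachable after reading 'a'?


Apply transition on 'a' from each current state:
  d(q0, a) = q3
  d(q1, a) = q4

{q3, q4}


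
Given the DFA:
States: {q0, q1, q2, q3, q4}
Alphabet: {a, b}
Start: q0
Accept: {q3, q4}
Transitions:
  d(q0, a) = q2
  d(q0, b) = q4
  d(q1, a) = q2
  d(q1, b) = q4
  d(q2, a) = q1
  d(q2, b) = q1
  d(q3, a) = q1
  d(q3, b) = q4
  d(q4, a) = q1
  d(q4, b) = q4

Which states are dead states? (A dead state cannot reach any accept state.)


Forward reachability from each state:
  q0 -> reaches accept state q4 (live)
  q1 -> reaches accept state q4 (live)
  q2 -> reaches accept state q4 (live)
  q3 -> reaches accept state q3 (live)
  q4 -> reaches accept state q4 (live)

None (all states can reach an accept state)


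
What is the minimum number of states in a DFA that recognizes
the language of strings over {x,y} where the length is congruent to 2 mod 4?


States track (length) mod 4.
Need 4 states: one per remainder 0..3; accept = remainder 2.

4


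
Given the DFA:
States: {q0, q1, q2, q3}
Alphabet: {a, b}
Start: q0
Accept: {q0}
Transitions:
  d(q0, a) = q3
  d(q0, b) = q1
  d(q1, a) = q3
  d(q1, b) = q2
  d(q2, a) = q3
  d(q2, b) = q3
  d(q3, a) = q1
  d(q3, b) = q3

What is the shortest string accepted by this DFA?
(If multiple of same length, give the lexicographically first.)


BFS by string length (lex-first path to each state shown):
  len 0: q0<-""
Found accept state at length 0.

"" (empty string)


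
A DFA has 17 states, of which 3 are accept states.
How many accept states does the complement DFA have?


Complement swaps accept and non-accept states.
17 - 3 = 14

14


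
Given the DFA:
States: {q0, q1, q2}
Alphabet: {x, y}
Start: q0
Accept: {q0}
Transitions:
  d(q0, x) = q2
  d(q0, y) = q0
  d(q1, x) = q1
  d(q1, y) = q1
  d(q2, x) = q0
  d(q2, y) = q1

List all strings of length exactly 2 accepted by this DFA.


All strings of length 2: 4 total
Accepted: 2

"xx", "yy"


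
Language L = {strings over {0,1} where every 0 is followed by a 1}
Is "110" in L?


'00' present: False; ends with '0': True

No, "110" is not in L


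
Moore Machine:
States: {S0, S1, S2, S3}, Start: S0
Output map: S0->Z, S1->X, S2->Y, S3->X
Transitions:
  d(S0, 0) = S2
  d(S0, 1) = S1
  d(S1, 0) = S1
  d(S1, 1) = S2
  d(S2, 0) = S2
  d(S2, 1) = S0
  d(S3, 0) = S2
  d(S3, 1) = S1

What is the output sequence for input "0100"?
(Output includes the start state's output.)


Start: S0 (output Z)
  --0--> S2 (output Y)
  --1--> S0 (output Z)
  --0--> S2 (output Y)
  --0--> S2 (output Y)

"ZYZYY"


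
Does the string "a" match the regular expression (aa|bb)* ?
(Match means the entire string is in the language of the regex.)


|string| = 1; first = 'a'; last = 'a'

No, "a" does not match (aa|bb)*


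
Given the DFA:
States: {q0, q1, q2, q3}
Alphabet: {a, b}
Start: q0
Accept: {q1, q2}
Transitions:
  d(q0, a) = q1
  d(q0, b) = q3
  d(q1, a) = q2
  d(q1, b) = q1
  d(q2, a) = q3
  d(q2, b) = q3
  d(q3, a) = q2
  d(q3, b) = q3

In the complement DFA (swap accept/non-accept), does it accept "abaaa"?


Trace: q0 -> q1 -> q1 -> q2 -> q3 -> q2
Final: q2
Original accept: {q1, q2}
Complement: q2 is in original accept

No, complement rejects (original accepts)


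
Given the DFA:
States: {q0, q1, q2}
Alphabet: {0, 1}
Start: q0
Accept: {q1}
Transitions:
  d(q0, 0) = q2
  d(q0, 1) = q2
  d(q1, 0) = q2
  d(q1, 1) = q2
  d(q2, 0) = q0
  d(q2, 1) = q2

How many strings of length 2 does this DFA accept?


Enumerating all length-2 strings:
  "00" -> q0 [reject]
  "01" -> q2 [reject]
  "10" -> q0 [reject]
  "11" -> q2 [reject]

0 out of 4


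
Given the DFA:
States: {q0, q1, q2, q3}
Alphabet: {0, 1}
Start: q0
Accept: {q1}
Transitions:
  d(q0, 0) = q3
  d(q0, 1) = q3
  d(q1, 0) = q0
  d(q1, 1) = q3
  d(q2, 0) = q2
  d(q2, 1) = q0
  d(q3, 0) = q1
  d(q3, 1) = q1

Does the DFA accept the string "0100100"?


Trace: q0 -> q3 -> q1 -> q0 -> q3 -> q1 -> q0 -> q3
Final state: q3
Accept states: {q1}

No, rejected (final state q3 is not an accept state)


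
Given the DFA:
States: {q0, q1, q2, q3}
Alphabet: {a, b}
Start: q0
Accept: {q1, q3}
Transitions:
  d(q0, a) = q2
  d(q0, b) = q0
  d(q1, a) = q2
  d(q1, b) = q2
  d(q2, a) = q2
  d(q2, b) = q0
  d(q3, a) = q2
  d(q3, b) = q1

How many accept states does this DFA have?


Accept states listed: {q1, q3}
Counting: q1(1) q3(2)

2


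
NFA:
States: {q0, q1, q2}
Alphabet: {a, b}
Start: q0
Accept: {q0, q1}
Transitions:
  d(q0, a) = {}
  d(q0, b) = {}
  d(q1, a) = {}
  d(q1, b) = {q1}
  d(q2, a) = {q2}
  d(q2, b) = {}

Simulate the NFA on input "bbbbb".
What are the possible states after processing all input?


Start: {q0}
  --b--> {}
  --b--> {}
  --b--> {}
  --b--> {}
  --b--> {}

{} (empty set, no valid transitions)


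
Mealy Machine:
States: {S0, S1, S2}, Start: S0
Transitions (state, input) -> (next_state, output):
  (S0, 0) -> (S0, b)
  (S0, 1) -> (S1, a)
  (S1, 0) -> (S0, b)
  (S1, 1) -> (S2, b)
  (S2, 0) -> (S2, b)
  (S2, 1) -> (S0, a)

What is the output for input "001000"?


Step-by-step:
  (S0, 0) -> (S0, b)
  (S0, 0) -> (S0, b)
  (S0, 1) -> (S1, a)
  (S1, 0) -> (S0, b)
  (S0, 0) -> (S0, b)
  (S0, 0) -> (S0, b)

"bbabbb"


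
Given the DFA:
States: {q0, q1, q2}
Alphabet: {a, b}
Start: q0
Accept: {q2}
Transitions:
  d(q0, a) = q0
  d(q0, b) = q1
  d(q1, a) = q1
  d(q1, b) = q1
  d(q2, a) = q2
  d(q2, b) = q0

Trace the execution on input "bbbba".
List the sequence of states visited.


Input: bbbba
d(q0, b) = q1
d(q1, b) = q1
d(q1, b) = q1
d(q1, b) = q1
d(q1, a) = q1


q0 -> q1 -> q1 -> q1 -> q1 -> q1


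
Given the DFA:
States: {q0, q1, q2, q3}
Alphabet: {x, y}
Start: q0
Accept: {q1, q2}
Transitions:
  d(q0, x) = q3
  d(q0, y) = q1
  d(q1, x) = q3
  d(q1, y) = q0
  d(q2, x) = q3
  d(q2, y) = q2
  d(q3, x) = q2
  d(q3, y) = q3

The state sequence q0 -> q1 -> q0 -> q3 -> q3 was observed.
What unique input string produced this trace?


Trace back each transition to find the symbol:
  q0 --[y]--> q1
  q1 --[y]--> q0
  q0 --[x]--> q3
  q3 --[y]--> q3

"yyxy"


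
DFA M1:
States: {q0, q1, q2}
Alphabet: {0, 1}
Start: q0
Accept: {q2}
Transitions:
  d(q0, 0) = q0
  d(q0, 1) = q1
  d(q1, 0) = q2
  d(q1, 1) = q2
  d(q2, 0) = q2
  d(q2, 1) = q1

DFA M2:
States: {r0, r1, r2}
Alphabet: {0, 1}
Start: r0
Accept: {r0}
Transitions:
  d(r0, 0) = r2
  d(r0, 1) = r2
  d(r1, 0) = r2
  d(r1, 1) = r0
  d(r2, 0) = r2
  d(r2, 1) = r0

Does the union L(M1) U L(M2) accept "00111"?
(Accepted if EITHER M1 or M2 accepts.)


M1: final=q1 accepted=False
M2: final=r0 accepted=True

Yes, union accepts


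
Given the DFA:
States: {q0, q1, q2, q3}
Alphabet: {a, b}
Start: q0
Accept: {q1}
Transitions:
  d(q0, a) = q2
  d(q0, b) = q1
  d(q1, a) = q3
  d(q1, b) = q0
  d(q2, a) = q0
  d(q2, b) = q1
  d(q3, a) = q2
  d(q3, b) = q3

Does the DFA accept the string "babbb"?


Trace: q0 -> q1 -> q3 -> q3 -> q3 -> q3
Final state: q3
Accept states: {q1}

No, rejected (final state q3 is not an accept state)


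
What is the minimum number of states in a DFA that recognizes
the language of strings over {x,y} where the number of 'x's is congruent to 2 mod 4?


States track (count of 'x') mod 4.
Need 4 states: one per remainder 0..3; accept = remainder 2.

4


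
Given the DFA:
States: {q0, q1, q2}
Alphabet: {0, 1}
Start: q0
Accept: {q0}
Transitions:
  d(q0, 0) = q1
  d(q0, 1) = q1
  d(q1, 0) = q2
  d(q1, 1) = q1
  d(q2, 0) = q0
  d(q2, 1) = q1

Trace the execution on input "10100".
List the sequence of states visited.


Input: 10100
d(q0, 1) = q1
d(q1, 0) = q2
d(q2, 1) = q1
d(q1, 0) = q2
d(q2, 0) = q0


q0 -> q1 -> q2 -> q1 -> q2 -> q0


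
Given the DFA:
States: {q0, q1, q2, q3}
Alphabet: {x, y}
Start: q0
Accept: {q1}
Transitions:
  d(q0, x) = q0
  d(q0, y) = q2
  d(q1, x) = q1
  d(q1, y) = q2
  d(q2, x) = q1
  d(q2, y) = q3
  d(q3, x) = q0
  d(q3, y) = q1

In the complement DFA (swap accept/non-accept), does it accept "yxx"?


Trace: q0 -> q2 -> q1 -> q1
Final: q1
Original accept: {q1}
Complement: q1 is in original accept

No, complement rejects (original accepts)


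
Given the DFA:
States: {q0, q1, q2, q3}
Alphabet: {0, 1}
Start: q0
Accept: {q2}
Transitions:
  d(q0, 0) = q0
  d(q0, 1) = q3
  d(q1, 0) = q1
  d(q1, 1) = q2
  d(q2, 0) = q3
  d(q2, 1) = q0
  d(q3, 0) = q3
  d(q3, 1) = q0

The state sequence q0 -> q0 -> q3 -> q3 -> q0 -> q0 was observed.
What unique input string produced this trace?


Trace back each transition to find the symbol:
  q0 --[0]--> q0
  q0 --[1]--> q3
  q3 --[0]--> q3
  q3 --[1]--> q0
  q0 --[0]--> q0

"01010"


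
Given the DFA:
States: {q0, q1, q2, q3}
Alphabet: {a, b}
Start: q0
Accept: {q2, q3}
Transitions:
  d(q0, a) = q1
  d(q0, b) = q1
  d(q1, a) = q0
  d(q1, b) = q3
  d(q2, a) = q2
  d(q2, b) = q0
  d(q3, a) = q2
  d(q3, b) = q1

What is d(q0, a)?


Looking up transition d(q0, a)

q1


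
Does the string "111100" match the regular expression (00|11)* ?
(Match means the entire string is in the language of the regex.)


|string| = 6; first = '1'; last = '0'

Yes, "111100" matches (00|11)*


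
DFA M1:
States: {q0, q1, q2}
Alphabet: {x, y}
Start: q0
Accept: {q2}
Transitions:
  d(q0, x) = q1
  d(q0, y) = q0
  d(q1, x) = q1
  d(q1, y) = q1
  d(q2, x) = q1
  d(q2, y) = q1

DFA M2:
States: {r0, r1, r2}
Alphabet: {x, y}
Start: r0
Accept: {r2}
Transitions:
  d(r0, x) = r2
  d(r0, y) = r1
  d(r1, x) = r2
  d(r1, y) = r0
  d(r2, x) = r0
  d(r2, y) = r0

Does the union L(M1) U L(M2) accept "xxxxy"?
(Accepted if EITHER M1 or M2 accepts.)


M1: final=q1 accepted=False
M2: final=r1 accepted=False

No, union rejects (neither accepts)


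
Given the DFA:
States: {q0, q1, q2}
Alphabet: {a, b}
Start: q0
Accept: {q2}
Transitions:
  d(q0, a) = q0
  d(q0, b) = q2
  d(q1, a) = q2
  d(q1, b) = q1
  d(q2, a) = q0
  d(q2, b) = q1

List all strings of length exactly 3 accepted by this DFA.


All strings of length 3: 8 total
Accepted: 3

"aab", "bab", "bba"


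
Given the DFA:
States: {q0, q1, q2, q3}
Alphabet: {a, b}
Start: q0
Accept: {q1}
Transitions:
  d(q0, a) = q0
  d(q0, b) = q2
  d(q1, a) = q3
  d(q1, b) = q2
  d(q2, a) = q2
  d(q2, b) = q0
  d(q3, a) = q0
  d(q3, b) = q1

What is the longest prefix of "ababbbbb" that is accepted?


Run the DFA, marking each prefix where the state is accepting:
  "" -> q0 [reject]
  "a" -> q0 [reject]
  "ab" -> q2 [reject]
  "aba" -> q2 [reject]
  "abab" -> q0 [reject]
  "ababb" -> q2 [reject]
  "ababbb" -> q0 [reject]
  "ababbbb" -> q2 [reject]
  "ababbbbb" -> q0 [reject]

No prefix is accepted


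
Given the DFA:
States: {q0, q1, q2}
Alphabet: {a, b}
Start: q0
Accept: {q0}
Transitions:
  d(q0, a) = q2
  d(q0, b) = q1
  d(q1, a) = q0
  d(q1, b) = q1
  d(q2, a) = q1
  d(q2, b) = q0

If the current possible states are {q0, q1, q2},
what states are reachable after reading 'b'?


Apply transition on 'b' from each current state:
  d(q0, b) = q1
  d(q1, b) = q1
  d(q2, b) = q0

{q0, q1}


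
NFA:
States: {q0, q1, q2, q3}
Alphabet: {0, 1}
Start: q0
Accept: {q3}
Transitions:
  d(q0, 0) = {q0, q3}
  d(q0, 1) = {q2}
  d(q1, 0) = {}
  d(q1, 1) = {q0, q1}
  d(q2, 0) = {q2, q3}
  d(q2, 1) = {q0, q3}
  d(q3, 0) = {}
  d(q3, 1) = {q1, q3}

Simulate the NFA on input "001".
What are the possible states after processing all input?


Start: {q0}
  --0--> {q0, q3}
  --0--> {q0, q3}
  --1--> {q1, q2, q3}

{q1, q2, q3}


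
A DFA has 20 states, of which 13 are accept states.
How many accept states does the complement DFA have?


Complement swaps accept and non-accept states.
20 - 13 = 7

7


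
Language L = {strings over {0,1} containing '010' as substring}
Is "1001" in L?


'010' does not occur

No, "1001" is not in L


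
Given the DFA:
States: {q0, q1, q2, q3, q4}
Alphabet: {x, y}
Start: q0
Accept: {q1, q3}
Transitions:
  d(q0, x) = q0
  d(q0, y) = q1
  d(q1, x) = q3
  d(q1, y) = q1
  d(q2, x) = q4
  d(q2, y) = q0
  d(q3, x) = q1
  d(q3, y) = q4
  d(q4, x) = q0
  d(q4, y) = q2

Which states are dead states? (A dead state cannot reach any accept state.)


Forward reachability from each state:
  q0 -> reaches accept state q1 (live)
  q1 -> reaches accept state q1 (live)
  q2 -> reaches accept state q1 (live)
  q3 -> reaches accept state q1 (live)
  q4 -> reaches accept state q1 (live)

None (all states can reach an accept state)


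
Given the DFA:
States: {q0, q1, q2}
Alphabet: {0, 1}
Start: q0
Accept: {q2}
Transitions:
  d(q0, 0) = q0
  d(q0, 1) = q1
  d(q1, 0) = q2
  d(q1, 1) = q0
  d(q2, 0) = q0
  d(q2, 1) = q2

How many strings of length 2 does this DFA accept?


Enumerating all length-2 strings:
  "00" -> q0 [reject]
  "01" -> q1 [reject]
  "10" -> q2 [accept]
  "11" -> q0 [reject]

1 out of 4


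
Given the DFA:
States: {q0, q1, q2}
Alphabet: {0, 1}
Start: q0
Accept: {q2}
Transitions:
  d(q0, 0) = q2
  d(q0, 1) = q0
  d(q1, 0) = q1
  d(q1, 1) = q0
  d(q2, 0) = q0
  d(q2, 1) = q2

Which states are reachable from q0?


BFS from q0:
  layer 0: {q0}
  layer 1: {q2}

{q0, q2}


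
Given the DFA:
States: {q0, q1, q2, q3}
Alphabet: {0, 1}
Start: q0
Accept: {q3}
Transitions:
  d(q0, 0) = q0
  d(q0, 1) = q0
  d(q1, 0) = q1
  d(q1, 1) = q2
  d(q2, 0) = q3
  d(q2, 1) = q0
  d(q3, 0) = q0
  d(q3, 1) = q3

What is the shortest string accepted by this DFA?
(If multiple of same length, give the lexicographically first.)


BFS by string length (lex-first path to each state shown):
  len 0: q0<-""
  len 1: q0<-"0"
  len 2: q0<-"00"
  len 3: q0<-"000"
  len 4: q0<-"0000"
  len 5: q0<-"00000"
  len 6: q0<-"000000"
  len 7: q0<-"0000000"
  len 8: q0<-"00000000"

No string accepted (empty language)


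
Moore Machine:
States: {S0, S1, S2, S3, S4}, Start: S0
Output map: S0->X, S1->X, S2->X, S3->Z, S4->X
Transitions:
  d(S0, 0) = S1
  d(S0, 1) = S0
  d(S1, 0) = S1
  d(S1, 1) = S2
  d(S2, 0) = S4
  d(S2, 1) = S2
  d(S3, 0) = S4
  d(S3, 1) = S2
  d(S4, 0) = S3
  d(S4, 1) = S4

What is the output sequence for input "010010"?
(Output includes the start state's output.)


Start: S0 (output X)
  --0--> S1 (output X)
  --1--> S2 (output X)
  --0--> S4 (output X)
  --0--> S3 (output Z)
  --1--> S2 (output X)
  --0--> S4 (output X)

"XXXXZXX"


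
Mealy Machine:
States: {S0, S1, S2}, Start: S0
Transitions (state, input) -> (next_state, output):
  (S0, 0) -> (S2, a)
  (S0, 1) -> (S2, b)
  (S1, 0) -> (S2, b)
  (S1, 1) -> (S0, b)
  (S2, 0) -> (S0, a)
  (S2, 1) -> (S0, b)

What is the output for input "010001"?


Step-by-step:
  (S0, 0) -> (S2, a)
  (S2, 1) -> (S0, b)
  (S0, 0) -> (S2, a)
  (S2, 0) -> (S0, a)
  (S0, 0) -> (S2, a)
  (S2, 1) -> (S0, b)

"abaaab"


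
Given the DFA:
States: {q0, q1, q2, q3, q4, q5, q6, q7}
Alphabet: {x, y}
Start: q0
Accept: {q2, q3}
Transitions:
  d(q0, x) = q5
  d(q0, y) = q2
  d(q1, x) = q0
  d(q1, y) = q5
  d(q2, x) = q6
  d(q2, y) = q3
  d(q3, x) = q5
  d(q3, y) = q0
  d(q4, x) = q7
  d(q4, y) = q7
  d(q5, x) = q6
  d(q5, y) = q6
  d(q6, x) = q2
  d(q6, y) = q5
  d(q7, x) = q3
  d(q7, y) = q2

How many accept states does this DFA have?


Accept states listed: {q2, q3}
Counting: q2(1) q3(2)

2


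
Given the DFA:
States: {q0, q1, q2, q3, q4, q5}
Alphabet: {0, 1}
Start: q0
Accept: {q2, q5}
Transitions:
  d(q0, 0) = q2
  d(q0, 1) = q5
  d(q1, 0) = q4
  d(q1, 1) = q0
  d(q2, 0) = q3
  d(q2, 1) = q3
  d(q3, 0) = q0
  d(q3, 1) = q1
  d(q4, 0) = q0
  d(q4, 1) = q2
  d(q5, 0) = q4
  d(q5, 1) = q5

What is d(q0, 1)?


Looking up transition d(q0, 1)

q5


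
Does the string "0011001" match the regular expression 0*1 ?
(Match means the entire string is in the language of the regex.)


|string| = 7; first = '0'; last = '1'

No, "0011001" does not match 0*1


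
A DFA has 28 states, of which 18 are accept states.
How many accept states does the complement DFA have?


Complement swaps accept and non-accept states.
28 - 18 = 10

10


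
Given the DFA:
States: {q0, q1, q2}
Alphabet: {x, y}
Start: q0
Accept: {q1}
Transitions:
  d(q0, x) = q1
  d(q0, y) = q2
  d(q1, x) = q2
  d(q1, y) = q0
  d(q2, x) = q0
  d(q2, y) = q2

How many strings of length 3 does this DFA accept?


Enumerating all length-3 strings:
  "xxx" -> q0 [reject]
  "xxy" -> q2 [reject]
  "xyx" -> q1 [accept]
  "xyy" -> q2 [reject]
  "yxx" -> q1 [accept]
  "yxy" -> q2 [reject]
  "yyx" -> q0 [reject]
  "yyy" -> q2 [reject]

2 out of 8


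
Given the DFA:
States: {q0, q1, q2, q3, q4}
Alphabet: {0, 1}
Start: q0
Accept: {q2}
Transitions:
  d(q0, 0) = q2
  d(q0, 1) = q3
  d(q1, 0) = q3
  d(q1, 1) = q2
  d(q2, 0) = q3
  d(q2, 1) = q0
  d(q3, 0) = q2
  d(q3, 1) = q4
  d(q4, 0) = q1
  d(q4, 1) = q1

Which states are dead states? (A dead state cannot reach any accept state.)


Forward reachability from each state:
  q0 -> reaches accept state q2 (live)
  q1 -> reaches accept state q2 (live)
  q2 -> reaches accept state q2 (live)
  q3 -> reaches accept state q2 (live)
  q4 -> reaches accept state q2 (live)

None (all states can reach an accept state)


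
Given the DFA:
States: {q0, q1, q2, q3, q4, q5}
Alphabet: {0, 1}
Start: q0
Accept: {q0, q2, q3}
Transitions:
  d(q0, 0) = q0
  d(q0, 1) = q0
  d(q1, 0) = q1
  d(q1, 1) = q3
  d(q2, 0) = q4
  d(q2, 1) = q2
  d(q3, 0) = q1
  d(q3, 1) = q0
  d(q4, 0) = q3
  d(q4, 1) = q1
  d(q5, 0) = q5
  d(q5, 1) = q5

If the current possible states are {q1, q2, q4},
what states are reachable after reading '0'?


Apply transition on '0' from each current state:
  d(q1, 0) = q1
  d(q2, 0) = q4
  d(q4, 0) = q3

{q1, q3, q4}


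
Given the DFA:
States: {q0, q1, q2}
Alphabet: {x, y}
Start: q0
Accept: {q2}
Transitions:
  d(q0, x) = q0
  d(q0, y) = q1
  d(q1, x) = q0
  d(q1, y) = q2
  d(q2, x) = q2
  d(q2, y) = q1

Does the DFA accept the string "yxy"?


Trace: q0 -> q1 -> q0 -> q1
Final state: q1
Accept states: {q2}

No, rejected (final state q1 is not an accept state)


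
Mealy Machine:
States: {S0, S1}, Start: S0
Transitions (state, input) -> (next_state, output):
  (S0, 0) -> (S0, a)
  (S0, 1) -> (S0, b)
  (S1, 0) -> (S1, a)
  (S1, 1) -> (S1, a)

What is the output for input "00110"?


Step-by-step:
  (S0, 0) -> (S0, a)
  (S0, 0) -> (S0, a)
  (S0, 1) -> (S0, b)
  (S0, 1) -> (S0, b)
  (S0, 0) -> (S0, a)

"aabba"


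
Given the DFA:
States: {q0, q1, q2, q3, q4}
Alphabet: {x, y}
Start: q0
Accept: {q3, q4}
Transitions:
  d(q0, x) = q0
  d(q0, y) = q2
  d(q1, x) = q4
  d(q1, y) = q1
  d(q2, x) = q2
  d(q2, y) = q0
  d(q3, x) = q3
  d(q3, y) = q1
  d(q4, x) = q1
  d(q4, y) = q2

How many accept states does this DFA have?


Accept states listed: {q3, q4}
Counting: q3(1) q4(2)

2


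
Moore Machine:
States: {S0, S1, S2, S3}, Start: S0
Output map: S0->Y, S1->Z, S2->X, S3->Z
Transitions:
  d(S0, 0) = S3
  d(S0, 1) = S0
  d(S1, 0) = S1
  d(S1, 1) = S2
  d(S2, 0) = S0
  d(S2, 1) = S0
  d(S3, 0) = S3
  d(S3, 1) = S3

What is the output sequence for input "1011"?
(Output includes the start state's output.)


Start: S0 (output Y)
  --1--> S0 (output Y)
  --0--> S3 (output Z)
  --1--> S3 (output Z)
  --1--> S3 (output Z)

"YYZZZ"


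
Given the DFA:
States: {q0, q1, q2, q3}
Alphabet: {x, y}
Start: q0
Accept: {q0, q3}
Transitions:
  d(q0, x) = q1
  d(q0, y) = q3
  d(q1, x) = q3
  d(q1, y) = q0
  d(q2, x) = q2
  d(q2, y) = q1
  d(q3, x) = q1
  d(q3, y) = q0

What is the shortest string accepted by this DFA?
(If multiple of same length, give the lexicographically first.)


BFS by string length (lex-first path to each state shown):
  len 0: q0<-""
Found accept state at length 0.

"" (empty string)


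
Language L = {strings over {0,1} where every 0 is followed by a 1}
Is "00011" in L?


'00' present: True; ends with '0': False

No, "00011" is not in L


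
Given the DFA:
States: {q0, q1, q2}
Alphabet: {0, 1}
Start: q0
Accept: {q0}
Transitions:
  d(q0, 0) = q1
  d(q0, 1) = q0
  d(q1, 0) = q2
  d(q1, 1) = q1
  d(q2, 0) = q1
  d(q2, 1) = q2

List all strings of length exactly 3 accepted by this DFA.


All strings of length 3: 8 total
Accepted: 1

"111"


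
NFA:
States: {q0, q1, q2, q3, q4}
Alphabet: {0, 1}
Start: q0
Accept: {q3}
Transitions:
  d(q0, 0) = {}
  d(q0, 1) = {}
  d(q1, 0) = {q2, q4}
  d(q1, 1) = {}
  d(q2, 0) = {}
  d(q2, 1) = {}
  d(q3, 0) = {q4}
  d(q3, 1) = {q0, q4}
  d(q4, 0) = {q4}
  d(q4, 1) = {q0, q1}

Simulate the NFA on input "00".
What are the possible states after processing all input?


Start: {q0}
  --0--> {}
  --0--> {}

{} (empty set, no valid transitions)


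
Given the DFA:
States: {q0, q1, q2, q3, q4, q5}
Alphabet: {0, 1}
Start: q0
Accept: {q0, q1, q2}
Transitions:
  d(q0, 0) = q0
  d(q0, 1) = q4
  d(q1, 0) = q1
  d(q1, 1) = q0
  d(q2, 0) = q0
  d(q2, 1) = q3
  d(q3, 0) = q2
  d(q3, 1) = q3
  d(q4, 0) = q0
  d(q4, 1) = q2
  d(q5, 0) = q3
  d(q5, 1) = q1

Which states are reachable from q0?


BFS from q0:
  layer 0: {q0}
  layer 1: {q4}
  layer 2: {q2}
  layer 3: {q3}

{q0, q2, q3, q4}


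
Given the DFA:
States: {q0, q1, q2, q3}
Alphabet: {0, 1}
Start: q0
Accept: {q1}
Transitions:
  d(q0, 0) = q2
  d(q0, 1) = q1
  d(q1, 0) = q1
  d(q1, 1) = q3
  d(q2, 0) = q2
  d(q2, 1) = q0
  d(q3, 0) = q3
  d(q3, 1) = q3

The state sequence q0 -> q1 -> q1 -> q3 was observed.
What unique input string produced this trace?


Trace back each transition to find the symbol:
  q0 --[1]--> q1
  q1 --[0]--> q1
  q1 --[1]--> q3

"101"


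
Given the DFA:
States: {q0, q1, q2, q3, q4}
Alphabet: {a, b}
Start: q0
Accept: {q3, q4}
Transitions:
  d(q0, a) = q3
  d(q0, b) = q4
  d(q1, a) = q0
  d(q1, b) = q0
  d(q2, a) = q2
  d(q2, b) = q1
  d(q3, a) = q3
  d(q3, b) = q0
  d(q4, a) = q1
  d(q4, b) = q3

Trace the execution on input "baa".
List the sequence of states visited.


Input: baa
d(q0, b) = q4
d(q4, a) = q1
d(q1, a) = q0


q0 -> q4 -> q1 -> q0


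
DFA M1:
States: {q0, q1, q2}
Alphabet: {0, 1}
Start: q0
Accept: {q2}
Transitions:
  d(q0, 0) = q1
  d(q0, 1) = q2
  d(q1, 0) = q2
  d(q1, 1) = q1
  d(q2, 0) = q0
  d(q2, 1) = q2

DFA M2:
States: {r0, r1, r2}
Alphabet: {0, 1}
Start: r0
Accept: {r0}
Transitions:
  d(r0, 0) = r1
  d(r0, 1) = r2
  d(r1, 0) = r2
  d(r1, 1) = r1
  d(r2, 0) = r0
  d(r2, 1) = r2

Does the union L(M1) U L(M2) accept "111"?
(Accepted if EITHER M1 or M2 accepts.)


M1: final=q2 accepted=True
M2: final=r2 accepted=False

Yes, union accepts


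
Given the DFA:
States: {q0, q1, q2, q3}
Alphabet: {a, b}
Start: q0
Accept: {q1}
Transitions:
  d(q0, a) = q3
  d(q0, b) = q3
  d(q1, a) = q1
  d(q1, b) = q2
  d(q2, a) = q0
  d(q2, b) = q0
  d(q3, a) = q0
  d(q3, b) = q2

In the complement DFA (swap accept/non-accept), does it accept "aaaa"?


Trace: q0 -> q3 -> q0 -> q3 -> q0
Final: q0
Original accept: {q1}
Complement: q0 is not in original accept

Yes, complement accepts (original rejects)


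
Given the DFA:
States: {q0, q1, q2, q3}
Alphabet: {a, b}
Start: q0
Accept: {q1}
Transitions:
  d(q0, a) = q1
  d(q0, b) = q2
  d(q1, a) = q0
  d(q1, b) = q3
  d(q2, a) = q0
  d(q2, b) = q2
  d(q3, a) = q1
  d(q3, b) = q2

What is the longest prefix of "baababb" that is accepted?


Run the DFA, marking each prefix where the state is accepting:
  "" -> q0 [reject]
  "b" -> q2 [reject]
  "ba" -> q0 [reject]
  "baa" -> q1 [accept]
  "baab" -> q3 [reject]
  "baaba" -> q1 [accept]
  "baabab" -> q3 [reject]
  "baababb" -> q2 [reject]

"baaba"


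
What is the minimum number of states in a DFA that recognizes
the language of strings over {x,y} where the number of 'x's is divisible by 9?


States track (count of 'x') mod 9.
Need 9 states: one per remainder 0..8; accept = remainder 0.

9


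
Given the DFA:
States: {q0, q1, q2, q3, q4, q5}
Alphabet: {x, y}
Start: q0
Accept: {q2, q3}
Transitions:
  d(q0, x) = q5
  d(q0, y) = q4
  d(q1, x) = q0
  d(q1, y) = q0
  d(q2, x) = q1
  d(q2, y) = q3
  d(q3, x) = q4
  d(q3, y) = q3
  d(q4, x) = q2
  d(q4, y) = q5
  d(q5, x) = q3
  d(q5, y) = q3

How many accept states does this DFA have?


Accept states listed: {q2, q3}
Counting: q2(1) q3(2)

2


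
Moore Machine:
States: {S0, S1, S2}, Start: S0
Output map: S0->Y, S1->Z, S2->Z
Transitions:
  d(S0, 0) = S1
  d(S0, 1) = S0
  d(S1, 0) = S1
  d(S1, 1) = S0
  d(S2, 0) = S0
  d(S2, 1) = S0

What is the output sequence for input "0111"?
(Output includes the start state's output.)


Start: S0 (output Y)
  --0--> S1 (output Z)
  --1--> S0 (output Y)
  --1--> S0 (output Y)
  --1--> S0 (output Y)

"YZYYY"


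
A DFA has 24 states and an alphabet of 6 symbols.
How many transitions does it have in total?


Each state has exactly one transition per symbol.
24 * 6 = 144

144


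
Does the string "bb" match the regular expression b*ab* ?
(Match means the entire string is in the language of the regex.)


|string| = 2; first = 'b'; last = 'b'

No, "bb" does not match b*ab*


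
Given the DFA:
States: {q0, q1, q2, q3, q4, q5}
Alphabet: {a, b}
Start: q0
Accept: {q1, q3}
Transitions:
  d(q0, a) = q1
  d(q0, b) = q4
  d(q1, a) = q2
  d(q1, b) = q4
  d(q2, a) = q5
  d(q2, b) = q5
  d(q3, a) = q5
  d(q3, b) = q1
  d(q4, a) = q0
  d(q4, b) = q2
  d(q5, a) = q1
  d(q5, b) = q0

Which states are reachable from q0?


BFS from q0:
  layer 0: {q0}
  layer 1: {q1, q4}
  layer 2: {q2}
  layer 3: {q5}

{q0, q1, q2, q4, q5}


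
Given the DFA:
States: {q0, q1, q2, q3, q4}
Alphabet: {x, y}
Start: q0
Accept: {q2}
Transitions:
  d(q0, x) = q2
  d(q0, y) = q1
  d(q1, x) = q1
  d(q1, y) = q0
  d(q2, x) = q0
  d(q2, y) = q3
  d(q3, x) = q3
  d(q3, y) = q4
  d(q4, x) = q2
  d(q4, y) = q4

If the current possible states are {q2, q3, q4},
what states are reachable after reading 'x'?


Apply transition on 'x' from each current state:
  d(q2, x) = q0
  d(q3, x) = q3
  d(q4, x) = q2

{q0, q2, q3}


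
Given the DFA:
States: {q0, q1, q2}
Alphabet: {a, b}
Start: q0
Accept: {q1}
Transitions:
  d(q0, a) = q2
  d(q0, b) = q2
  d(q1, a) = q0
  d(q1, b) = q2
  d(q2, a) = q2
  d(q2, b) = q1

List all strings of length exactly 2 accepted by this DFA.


All strings of length 2: 4 total
Accepted: 2

"ab", "bb"


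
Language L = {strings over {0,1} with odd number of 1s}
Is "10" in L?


count('1') = 1; 1 mod 2 = 1

Yes, "10" is in L


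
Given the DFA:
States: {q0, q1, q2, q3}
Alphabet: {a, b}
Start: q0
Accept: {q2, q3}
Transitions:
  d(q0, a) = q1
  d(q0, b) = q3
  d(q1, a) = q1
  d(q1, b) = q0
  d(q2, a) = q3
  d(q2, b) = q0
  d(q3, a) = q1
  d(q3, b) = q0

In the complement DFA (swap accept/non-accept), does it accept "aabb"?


Trace: q0 -> q1 -> q1 -> q0 -> q3
Final: q3
Original accept: {q2, q3}
Complement: q3 is in original accept

No, complement rejects (original accepts)


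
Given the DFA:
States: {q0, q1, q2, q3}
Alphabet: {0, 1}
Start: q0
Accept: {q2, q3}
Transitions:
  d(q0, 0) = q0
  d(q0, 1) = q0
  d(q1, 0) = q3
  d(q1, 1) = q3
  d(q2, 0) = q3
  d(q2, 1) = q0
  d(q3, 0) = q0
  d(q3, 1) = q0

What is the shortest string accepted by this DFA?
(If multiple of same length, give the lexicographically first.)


BFS by string length (lex-first path to each state shown):
  len 0: q0<-""
  len 1: q0<-"0"
  len 2: q0<-"00"
  len 3: q0<-"000"
  len 4: q0<-"0000"
  len 5: q0<-"00000"
  len 6: q0<-"000000"
  len 7: q0<-"0000000"
  len 8: q0<-"00000000"

No string accepted (empty language)


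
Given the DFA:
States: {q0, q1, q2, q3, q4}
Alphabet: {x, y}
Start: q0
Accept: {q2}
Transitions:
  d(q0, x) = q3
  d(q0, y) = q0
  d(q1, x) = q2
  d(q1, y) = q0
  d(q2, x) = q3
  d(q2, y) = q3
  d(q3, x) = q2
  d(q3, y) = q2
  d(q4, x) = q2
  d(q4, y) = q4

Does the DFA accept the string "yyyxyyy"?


Trace: q0 -> q0 -> q0 -> q0 -> q3 -> q2 -> q3 -> q2
Final state: q2
Accept states: {q2}

Yes, accepted (final state q2 is an accept state)


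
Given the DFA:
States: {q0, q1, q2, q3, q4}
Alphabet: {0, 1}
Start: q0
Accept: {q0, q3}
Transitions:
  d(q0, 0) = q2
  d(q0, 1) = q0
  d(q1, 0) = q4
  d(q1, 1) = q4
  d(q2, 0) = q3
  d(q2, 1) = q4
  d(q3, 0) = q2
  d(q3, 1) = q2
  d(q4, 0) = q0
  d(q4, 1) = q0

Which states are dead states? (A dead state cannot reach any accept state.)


Forward reachability from each state:
  q0 -> reaches accept state q0 (live)
  q1 -> reaches accept state q0 (live)
  q2 -> reaches accept state q0 (live)
  q3 -> reaches accept state q0 (live)
  q4 -> reaches accept state q0 (live)

None (all states can reach an accept state)


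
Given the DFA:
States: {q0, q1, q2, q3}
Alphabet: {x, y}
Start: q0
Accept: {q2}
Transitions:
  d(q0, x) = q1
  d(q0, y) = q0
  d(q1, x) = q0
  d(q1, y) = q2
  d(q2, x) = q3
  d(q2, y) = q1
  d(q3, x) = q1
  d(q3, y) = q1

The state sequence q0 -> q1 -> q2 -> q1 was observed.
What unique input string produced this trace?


Trace back each transition to find the symbol:
  q0 --[x]--> q1
  q1 --[y]--> q2
  q2 --[y]--> q1

"xyy"


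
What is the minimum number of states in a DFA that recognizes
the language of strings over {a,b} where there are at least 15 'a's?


States: count = 0, 1, ..., 14, and a final '>= 15' state.
Total: 15 + 1 = 16. Accept = '>= 15' state.

16
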